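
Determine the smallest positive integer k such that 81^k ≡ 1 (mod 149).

37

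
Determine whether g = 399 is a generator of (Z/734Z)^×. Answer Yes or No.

No

φ(734) = φ(2)·φ(367) = 1·366 = 366 = 2 · 3 · 61.
Test 399^(366/q) mod 734 for each prime factor q of 366:
399^183 ≡ 1 (mod 734)  [q = 2: ≡ 1 ✗]
399^122 ≡ 83 (mod 734)  [q = 3: ≢ 1 ✓]
399^6 ≡ 15 (mod 734)  [q = 61: ≢ 1 ✓]
Since 399^183 ≡ 1, the order of 399 divides 183 < 366, so 399 is not a primitive root.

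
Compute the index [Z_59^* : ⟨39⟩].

1

The order of 39 must divide φ(59) = 59 − 1 = 58 = 2 · 29.
Divisors of 58: 1, 2, 29, 58.
Test each divisor d:
39^1 ≡ 39
39^2 ≡ 46
39^29 ≡ 58
39^58 ≡ 1
Thus |⟨39⟩| = ord(39) = 58.
Index = |(Z/59Z)^×| / |⟨39⟩| = 58 / 58 = 1.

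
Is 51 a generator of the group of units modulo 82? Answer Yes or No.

φ(82) = φ(2)·φ(41) = 1·40 = 40 = 2^3 · 5.
51 is a primitive root mod 82 iff 51^(φ(82)/q) ≢ 1 for every prime q | φ(82), i.e. q ∈ {2, 5}.
51^20 ≡ 1 (mod 82)  [q = 2: ≡ 1 ✗]
51^8 ≡ 57 (mod 82)  [q = 5: ≢ 1 ✓]
The check at q = 2 fails, so 51 generates a proper subgroup.

No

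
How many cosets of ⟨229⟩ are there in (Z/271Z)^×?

ord(229) | φ(271) = 271 − 1 = 270 = 2 · 3^3 · 5.
Divisors of 270: 1, 2, 3, 5, 6, 9, 10, 15, 18, 27, 30, 45, 54, 90, 135, 270.
Evaluate successive powers at the divisors of 270:
229^1 ≡ 229 (mod 271)
229^2 ≡ 138 (mod 271)
229^3 ≡ 166 (mod 271)
229^5 ≡ 144 (mod 271)
229^6 ≡ 185 (mod 271)
229^9 ≡ 87 (mod 271)
229^10 ≡ 140 (mod 271)
229^15 ≡ 106 (mod 271)
229^18 ≡ 252 (mod 271)
229^27 ≡ 244 (mod 271)
229^30 ≡ 125 (mod 271)
229^45 ≡ 242 (mod 271)
229^54 ≡ 187 (mod 271)
229^90 ≡ 28 (mod 271)
229^135 ≡ 1 (mod 271) ✓
So ord_271(229) = 135, hence |⟨229⟩| = 135.
Index = |(Z/271Z)^×| / |⟨229⟩| = 270 / 135 = 2.

2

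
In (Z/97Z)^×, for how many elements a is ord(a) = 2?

1

φ(97) = 97 − 1 = 96 = 2^5 · 3.
In a cyclic group of order 96, there are φ(d) elements of order d for each divisor d of 96, and zero for non-divisors.
2 | 96, and φ(2) = 2 − 1 = 1.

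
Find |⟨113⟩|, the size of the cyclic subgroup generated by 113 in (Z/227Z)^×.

By Lagrange's theorem, ord_227(113) divides φ(227) = 227 − 1 = 226 = 2 · 113.
Divisors of 226: 1, 2, 113, 226.
Compute 113^d (mod 227) for the divisors d until we hit 1:
113^1 ≡ 113
113^2 ≡ 57
113^113 ≡ 1
The smallest such exponent is 113, so the order of 113 is 113.

113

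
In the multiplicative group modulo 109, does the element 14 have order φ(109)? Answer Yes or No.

Yes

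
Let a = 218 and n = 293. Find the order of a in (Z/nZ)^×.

292

The order of 218 must divide φ(293) = 293 − 1 = 292 = 2^2 · 73.
Divisors of 292: 1, 2, 4, 73, 146, 292.
Check 218^d mod 293 for each divisor in increasing order:
218^1 ≡ 218 (mod 293)
218^2 ≡ 58 (mod 293)
218^4 ≡ 141 (mod 293)
218^73 ≡ 138 (mod 293)
218^146 ≡ 292 (mod 293)
218^292 ≡ 1 (mod 293) ✓
So ord_293(218) = 292.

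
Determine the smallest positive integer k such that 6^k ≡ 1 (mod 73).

36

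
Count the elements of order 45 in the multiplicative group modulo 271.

φ(271) = 271 − 1 = 270 = 2 · 3^3 · 5.
(Z/271Z)^× is cyclic (|G| = 270); a cyclic group of order m has exactly φ(d) elements of each order d | m, and none otherwise.
45 = 3^2 · 5 divides 270, and φ(45) = 24.

24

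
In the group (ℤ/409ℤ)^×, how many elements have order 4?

2

φ(409) = 409 − 1 = 408 = 2^3 · 3 · 17.
Since (Z/409Z)^× is cyclic of order 408, the number of elements of order d is φ(d) when d | 408 and 0 otherwise.
4 = 2^2 divides 408, and φ(4) = 2.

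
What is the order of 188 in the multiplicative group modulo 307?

ord(188) | φ(307) = 307 − 1 = 306 = 2 · 3^2 · 17.
Divisors of 306: 1, 2, 3, 6, 9, 17, 18, 34, 51, 102, 153, 306.
Test each divisor d:
188^1 ≡ 188 (mod 307)
188^2 ≡ 39 (mod 307)
188^3 ≡ 271 (mod 307)
188^6 ≡ 68 (mod 307)
188^9 ≡ 8 (mod 307)
188^17 ≡ 33 (mod 307)
188^18 ≡ 64 (mod 307)
188^34 ≡ 168 (mod 307)
188^51 ≡ 18 (mod 307)
188^102 ≡ 17 (mod 307)
188^153 ≡ 306 (mod 307)
188^306 ≡ 1 (mod 307) ✓
Hence ord(188) = 306.

306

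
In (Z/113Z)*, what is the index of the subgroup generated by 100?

Since 100 ∈ (Z/113Z)^×, its order divides φ(113) = 113 − 1 = 112 = 2^4 · 7.
Divisors of 112: 1, 2, 4, 7, 8, 14, 16, 28, 56, 112.
Check 100^d mod 113 for each divisor in increasing order:
100^1 ≡ 100
100^2 ≡ 56
100^4 ≡ 85
100^7 ≡ 44
100^8 ≡ 106
100^14 ≡ 15
100^16 ≡ 49
100^28 ≡ 112
100^56 ≡ 1
Thus |⟨100⟩| = ord(100) = 56.
The index is φ(113) / ord(100) = 112 / 56 = 2.

2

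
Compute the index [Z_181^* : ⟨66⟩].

1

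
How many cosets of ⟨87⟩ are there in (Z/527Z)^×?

20

The order of 87 must divide φ(527) = φ(17·31) = (17−1)·(31−1) = 16·30 = 480 = 2^5 · 3 · 5.
Divisors of 480: 1, 2, 3, 4, 5, 6, 8, 10, 12, 15, 16, 20, 24, 30, 32, 40, 48, 60, 80, 96, 120, 160, 240, 480.
Test each divisor d:
87^1 ≡ 87
87^2 ≡ 191
87^3 ≡ 280
87^4 ≡ 118
87^5 ≡ 253
87^6 ≡ 404
87^8 ≡ 222
87^10 ≡ 242
87^12 ≡ 373
87^15 ≡ 94
87^16 ≡ 273
87^20 ≡ 67
87^24 ≡ 1
Thus |⟨87⟩| = ord(87) = 24.
Index = |(Z/527Z)^×| / |⟨87⟩| = 480 / 24 = 20.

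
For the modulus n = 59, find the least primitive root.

2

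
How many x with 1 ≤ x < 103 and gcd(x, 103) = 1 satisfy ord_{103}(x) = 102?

32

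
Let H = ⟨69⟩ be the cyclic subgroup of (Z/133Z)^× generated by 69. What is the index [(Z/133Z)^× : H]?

18

By Lagrange's theorem, ord_133(69) divides φ(133) = φ(7·19) = (7−1)·(19−1) = 6·18 = 108 = 2^2 · 3^3.
Divisors of 108: 1, 2, 3, 4, 6, 9, 12, 18, 27, 36, 54, 108.
Evaluate successive powers at the divisors of 108:
69^1 ≡ 69 (mod 133)
69^2 ≡ 106 (mod 133)
69^3 ≡ 132 (mod 133)
69^4 ≡ 64 (mod 133)
69^6 ≡ 1 (mod 133) ✓
The order of 69 is 6, so the subgroup it generates has 6 elements.
Index = |(Z/133Z)^×| / |⟨69⟩| = 108 / 6 = 18.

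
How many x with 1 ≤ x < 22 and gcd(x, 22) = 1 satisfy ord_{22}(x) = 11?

φ(22) = φ(2)·φ(11) = 1·10 = 10 = 2 · 5.
Since (Z/22Z)^× is cyclic of order 10, the number of elements of order d is φ(d) when d | 10 and 0 otherwise.
Since 11 ∤ 10, the count is 0.

0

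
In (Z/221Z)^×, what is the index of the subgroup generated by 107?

4

By Lagrange's theorem, ord_221(107) divides φ(221) = φ(13·17) = (13−1)·(17−1) = 12·16 = 192 = 2^6 · 3.
Divisors of 192: 1, 2, 3, 4, 6, 8, 12, 16, 24, 32, 48, 64, 96, 192.
Compute 107^d (mod 221) for the divisors d until we hit 1:
107^1 ≡ 107 (mod 221)
107^2 ≡ 178 (mod 221)
107^3 ≡ 40 (mod 221)
107^4 ≡ 81 (mod 221)
107^6 ≡ 53 (mod 221)
107^8 ≡ 152 (mod 221)
107^12 ≡ 157 (mod 221)
107^16 ≡ 120 (mod 221)
107^24 ≡ 118 (mod 221)
107^32 ≡ 35 (mod 221)
107^48 ≡ 1 (mod 221) ✓
Thus |⟨107⟩| = ord(107) = 48.
[(Z/221Z)^× : ⟨107⟩] = 192/48 = 4.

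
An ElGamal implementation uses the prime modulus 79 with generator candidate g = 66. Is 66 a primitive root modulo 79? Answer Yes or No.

φ(79) = 79 − 1 = 78 = 2 · 3 · 13.
It suffices to check that the order of 66 is not a proper divisor of 78: compute 66^(78/q) for q ∈ {2, 3, 13}.
66^39 ≡ 78 (mod 79)  [q = 2: ≢ 1 ✓]
66^26 ≡ 23 (mod 79)  [q = 3: ≢ 1 ✓]
66^6 ≡ 67 (mod 79)  [q = 13: ≢ 1 ✓]
None equal 1, so ord_79(66) = 78: 66 is a primitive root.

Yes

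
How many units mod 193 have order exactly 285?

0

φ(193) = 193 − 1 = 192 = 2^6 · 3.
(Z/193Z)^× is cyclic (|G| = 192); a cyclic group of order m has exactly φ(d) elements of each order d | m, and none otherwise.
285 does not divide 192, so no element of (Z/193Z)^× has order 285.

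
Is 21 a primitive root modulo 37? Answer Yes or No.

No

φ(37) = 37 − 1 = 36 = 2^2 · 3^2.
Test 21^(36/q) mod 37 for each prime factor q of 36:
21^18 ≡ 1 (mod 37)  [q = 2: ≡ 1 ✗]
21^12 ≡ 26 (mod 37)  [q = 3: ≢ 1 ✓]
21^18 ≡ 1 shows ord(21) | 18, strictly less than φ(37); not a primitive root.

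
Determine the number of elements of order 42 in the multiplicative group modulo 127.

12

φ(127) = 127 − 1 = 126 = 2 · 3^2 · 7.
In a cyclic group of order 126, there are φ(d) elements of order d for each divisor d of 126, and zero for non-divisors.
42 = 2 · 3 · 7 divides 126, and φ(42) = 12.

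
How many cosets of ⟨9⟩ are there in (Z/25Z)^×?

2

ord(9) | φ(25) = φ(5^2) = 5·(5−1) = 20 = 2^2 · 5.
Divisors of 20: 1, 2, 4, 5, 10, 20.
Evaluate successive powers at the divisors of 20:
9^1 ≡ 9 (mod 25)
9^2 ≡ 6 (mod 25)
9^4 ≡ 11 (mod 25)
9^5 ≡ 24 (mod 25)
9^10 ≡ 1 (mod 25) ✓
The order of 9 is 10, so the subgroup it generates has 10 elements.
The index is φ(25) / ord(9) = 20 / 10 = 2.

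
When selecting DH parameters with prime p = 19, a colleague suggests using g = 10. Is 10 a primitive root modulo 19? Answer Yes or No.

φ(19) = 19 − 1 = 18 = 2 · 3^2.
It suffices to check that the order of 10 is not a proper divisor of 18: compute 10^(18/q) for q ∈ {2, 3}.
10^9 ≡ 18 (mod 19)  [q = 2: ≢ 1 ✓]
10^6 ≡ 11 (mod 19)  [q = 3: ≢ 1 ✓]
None equal 1, so ord_19(10) = 18: 10 is a primitive root.

Yes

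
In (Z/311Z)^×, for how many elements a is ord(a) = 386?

0

φ(311) = 311 − 1 = 310 = 2 · 5 · 31.
(Z/311Z)^× is cyclic (|G| = 310); a cyclic group of order m has exactly φ(d) elements of each order d | m, and none otherwise.
386 does not divide 310, so no element of (Z/311Z)^× has order 386.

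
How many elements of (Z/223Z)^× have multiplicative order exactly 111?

φ(223) = 223 − 1 = 222 = 2 · 3 · 37.
(Z/223Z)^× is cyclic (|G| = 222); a cyclic group of order m has exactly φ(d) elements of each order d | m, and none otherwise.
111 = 3 · 37 divides 222, and φ(111) = 72.

72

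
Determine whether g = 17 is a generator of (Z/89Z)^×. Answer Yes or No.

No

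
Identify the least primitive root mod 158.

3

φ(158) = φ(2)·φ(79) = 1·78 = 78 = 2 · 3 · 13.
Test candidates g = 2, 3, … against the prime factors q ∈ {2, 3, 13} of φ(158): g is a generator iff g^(78/q) ≢ 1 for every such q.
g = 2: gcd(2, 158) = 2 > 1, not a unit — skip.
g = 3: 3^39 ≡ 157; 3^26 ≡ 23; 3^6 ≡ 97 — none is 1, so 3 is a primitive root.
Hence the least primitive root of 158 is 3.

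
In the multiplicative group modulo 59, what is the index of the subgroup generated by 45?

ord(45) | φ(59) = 59 − 1 = 58 = 2 · 29.
Divisors of 58: 1, 2, 29, 58.
Check 45^d mod 59 for each divisor in increasing order:
45^1 ≡ 45 (mod 59)
45^2 ≡ 19 (mod 59)
45^29 ≡ 1 (mod 59) ✓
Thus |⟨45⟩| = ord(45) = 29.
Index = |(Z/59Z)^×| / |⟨45⟩| = 58 / 29 = 2.

2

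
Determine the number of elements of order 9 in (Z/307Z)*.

6

φ(307) = 307 − 1 = 306 = 2 · 3^2 · 17.
In a cyclic group of order 306, there are φ(d) elements of order d for each divisor d of 306, and zero for non-divisors.
9 = 3^2 divides 306, and φ(9) = 6.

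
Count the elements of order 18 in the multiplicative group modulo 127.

6

φ(127) = 127 − 1 = 126 = 2 · 3^2 · 7.
(Z/127Z)^× is cyclic (|G| = 126); a cyclic group of order m has exactly φ(d) elements of each order d | m, and none otherwise.
18 = 2 · 3^2 divides 126, and φ(18) = 6.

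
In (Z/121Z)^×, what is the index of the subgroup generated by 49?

The order of 49 must divide φ(121) = φ(11^2) = 11·(11−1) = 110 = 2 · 5 · 11.
Divisors of 110: 1, 2, 5, 10, 11, 22, 55, 110.
Compute 49^d (mod 121) for the divisors d until we hit 1:
49^1 ≡ 49 (mod 121)
49^2 ≡ 102 (mod 121)
49^5 ≡ 23 (mod 121)
49^10 ≡ 45 (mod 121)
49^11 ≡ 27 (mod 121)
49^22 ≡ 3 (mod 121)
49^55 ≡ 1 (mod 121) ✓
The order of 49 is 55, so the subgroup it generates has 55 elements.
[(Z/121Z)^× : ⟨49⟩] = 110/55 = 2.

2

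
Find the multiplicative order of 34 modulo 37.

Since 34 ∈ (Z/37Z)^×, its order divides φ(37) = 37 − 1 = 36 = 2^2 · 3^2.
Divisors of 36: 1, 2, 3, 4, 6, 9, 12, 18, 36.
Evaluate successive powers at the divisors of 36:
34^1 ≡ 34 (mod 37)
34^2 ≡ 9 (mod 37)
34^3 ≡ 10 (mod 37)
34^4 ≡ 7 (mod 37)
34^6 ≡ 26 (mod 37)
34^9 ≡ 1 (mod 37) ✓
The smallest such exponent is 9, so the order of 34 is 9.

9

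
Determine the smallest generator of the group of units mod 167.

5

φ(167) = 167 − 1 = 166 = 2 · 83.
g is a primitive root iff g^(166/q) ≢ 1 (mod 167) for each prime q ∈ {2, 83}.
g = 2: 2^83 ≡ 1 — hits 1, so not a primitive root.
g = 3: 3^83 ≡ 1 — hits 1, so not a primitive root.
g = 4: 4^83 ≡ 1 — hits 1, so not a primitive root.
g = 5: 5^83 ≡ 166; 5^2 ≡ 25 — none is 1, so 5 is a primitive root.
The smallest primitive root modulo 167 is 5.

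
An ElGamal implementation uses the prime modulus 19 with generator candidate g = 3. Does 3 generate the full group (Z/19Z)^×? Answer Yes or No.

Yes

φ(19) = 19 − 1 = 18 = 2 · 3^2.
It suffices to check that the order of 3 is not a proper divisor of 18: compute 3^(18/q) for q ∈ {2, 3}.
3^9 ≡ 18 (mod 19)  [q = 2: ≢ 1 ✓]
3^6 ≡ 7 (mod 19)  [q = 3: ≢ 1 ✓]
All checks pass, so 3 has order 18 and is a primitive root modulo 19.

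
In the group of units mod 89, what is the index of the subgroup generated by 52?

11

The order of 52 must divide φ(89) = 89 − 1 = 88 = 2^3 · 11.
Divisors of 88: 1, 2, 4, 8, 11, 22, 44, 88.
Test each divisor d:
52^1 ≡ 52 (mod 89)
52^2 ≡ 34 (mod 89)
52^4 ≡ 88 (mod 89)
52^8 ≡ 1 (mod 89) ✓
So ord_89(52) = 8, hence |⟨52⟩| = 8.
The index is φ(89) / ord(52) = 88 / 8 = 11.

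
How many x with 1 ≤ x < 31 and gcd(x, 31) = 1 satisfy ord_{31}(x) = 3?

2

φ(31) = 31 − 1 = 30 = 2 · 3 · 5.
In a cyclic group of order 30, there are φ(d) elements of order d for each divisor d of 30, and zero for non-divisors.
3 | 30, and φ(3) = 3 − 1 = 2.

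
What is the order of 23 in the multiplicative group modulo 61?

20

By Lagrange's theorem, ord_61(23) divides φ(61) = 61 − 1 = 60 = 2^2 · 3 · 5.
Divisors of 60: 1, 2, 3, 4, 5, 6, 10, 12, 15, 20, 30, 60.
Compute 23^d (mod 61) for the divisors d until we hit 1:
23^1 ≡ 23 (mod 61)
23^2 ≡ 41 (mod 61)
23^3 ≡ 28 (mod 61)
23^4 ≡ 34 (mod 61)
23^5 ≡ 50 (mod 61)
23^6 ≡ 52 (mod 61)
23^10 ≡ 60 (mod 61)
23^12 ≡ 20 (mod 61)
23^15 ≡ 11 (mod 61)
23^20 ≡ 1 (mod 61) ✓
So ord_61(23) = 20.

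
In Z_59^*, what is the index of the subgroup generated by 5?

2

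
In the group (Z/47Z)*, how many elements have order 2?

φ(47) = 47 − 1 = 46 = 2 · 23.
(Z/47Z)^× is cyclic (|G| = 46); a cyclic group of order m has exactly φ(d) elements of each order d | m, and none otherwise.
2 | 46, and φ(2) = 2 − 1 = 1.

1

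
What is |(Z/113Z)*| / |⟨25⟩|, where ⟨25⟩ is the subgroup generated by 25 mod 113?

2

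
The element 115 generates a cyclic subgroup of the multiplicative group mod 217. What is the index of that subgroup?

ord(115) | φ(217) = φ(7·31) = (7−1)·(31−1) = 6·30 = 180 = 2^2 · 3^2 · 5.
Divisors of 180: 1, 2, 3, 4, 5, 6, 9, 10, 12, 15, 18, 20, 30, 36, 45, 60, 90, 180.
Compute 115^d (mod 217) for the divisors d until we hit 1:
115^1 ≡ 115
115^2 ≡ 205
115^3 ≡ 139
115^4 ≡ 144
115^5 ≡ 68
115^6 ≡ 8
115^9 ≡ 27
115^10 ≡ 67
115^12 ≡ 64
115^15 ≡ 216
115^18 ≡ 78
115^20 ≡ 149
115^30 ≡ 1
The order of 115 is 30, so the subgroup it generates has 30 elements.
The index is φ(217) / ord(115) = 180 / 30 = 6.

6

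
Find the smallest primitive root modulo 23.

5

φ(23) = 23 − 1 = 22 = 2 · 11.
Test candidates g = 2, 3, … against the prime factors q ∈ {2, 11} of φ(23): g is a generator iff g^(22/q) ≢ 1 for every such q.
g = 2: 2^11 ≡ 1 — hits 1, so not a primitive root.
g = 3: 3^11 ≡ 1 — hits 1, so not a primitive root.
g = 4: 4^11 ≡ 1 — hits 1, so not a primitive root.
g = 5: 5^11 ≡ 22; 5^2 ≡ 2 — none is 1, so 5 is a primitive root.
Hence the least primitive root of 23 is 5.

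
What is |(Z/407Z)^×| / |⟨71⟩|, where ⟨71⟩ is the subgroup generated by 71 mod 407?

8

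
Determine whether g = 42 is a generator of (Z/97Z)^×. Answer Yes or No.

φ(97) = 97 − 1 = 96 = 2^5 · 3.
An element g generates (Z/97Z)^× iff g^(96/q) ≢ 1 (mod 97) for each prime q ∈ {2, 3}.
42^48 ≡ 96 (mod 97)  [q = 2: ≢ 1 ✓]
42^32 ≡ 1 (mod 97)  [q = 3: ≡ 1 ✗]
Since 42^32 ≡ 1, the order of 42 divides 32 < 96, so 42 is not a primitive root.

No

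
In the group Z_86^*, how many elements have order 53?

0

φ(86) = φ(2)·φ(43) = 1·42 = 42 = 2 · 3 · 7.
In a cyclic group of order 42, there are φ(d) elements of order d for each divisor d of 42, and zero for non-divisors.
53 does not divide 42, so no element of (Z/86Z)^× has order 53.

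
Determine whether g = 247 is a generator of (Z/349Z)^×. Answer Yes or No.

No

φ(349) = 349 − 1 = 348 = 2^2 · 3 · 29.
Test 247^(348/q) mod 349 for each prime factor q of 348:
247^174 ≡ 348 (mod 349)  [q = 2: ≢ 1 ✓]
247^116 ≡ 1 (mod 349)  [q = 3: ≡ 1 ✗]
247^12 ≡ 118 (mod 349)  [q = 29: ≢ 1 ✓]
247^116 ≡ 1 shows ord(247) | 116, strictly less than φ(349); not a primitive root.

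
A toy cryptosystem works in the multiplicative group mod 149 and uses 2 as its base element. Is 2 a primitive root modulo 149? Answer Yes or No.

φ(149) = 149 − 1 = 148 = 2^2 · 37.
An element g generates (Z/149Z)^× iff g^(148/q) ≢ 1 (mod 149) for each prime q ∈ {2, 37}.
2^74 ≡ 148 (mod 149)  [q = 2: ≢ 1 ✓]
2^4 ≡ 16 (mod 149)  [q = 37: ≢ 1 ✓]
None equal 1, so ord_149(2) = 148: 2 is a primitive root.

Yes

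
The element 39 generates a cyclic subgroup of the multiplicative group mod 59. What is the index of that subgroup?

ord(39) | φ(59) = 59 − 1 = 58 = 2 · 29.
Divisors of 58: 1, 2, 29, 58.
Evaluate successive powers at the divisors of 58:
39^1 ≡ 39 (mod 59)
39^2 ≡ 46 (mod 59)
39^29 ≡ 58 (mod 59)
39^58 ≡ 1 (mod 59) ✓
The order of 39 is 58, so the subgroup it generates has 58 elements.
Index = |(Z/59Z)^×| / |⟨39⟩| = 58 / 58 = 1.

1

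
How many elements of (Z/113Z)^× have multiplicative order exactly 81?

φ(113) = 113 − 1 = 112 = 2^4 · 7.
(Z/113Z)^× is cyclic (|G| = 112); a cyclic group of order m has exactly φ(d) elements of each order d | m, and none otherwise.
Since 81 ∤ 112, the count is 0.

0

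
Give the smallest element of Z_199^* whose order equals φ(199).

φ(199) = 199 − 1 = 198 = 2 · 3^2 · 11.
Test candidates g = 2, 3, … against the prime factors q ∈ {2, 3, 11} of φ(199): g is a generator iff g^(198/q) ≢ 1 for every such q.
g = 2: 2^99 ≡ 1 — hits 1, so not a primitive root.
g = 3: 3^99 ≡ 198; 3^66 ≡ 106; 3^18 ≡ 125 — none is 1, so 3 is a primitive root.
The smallest primitive root modulo 199 is 3.

3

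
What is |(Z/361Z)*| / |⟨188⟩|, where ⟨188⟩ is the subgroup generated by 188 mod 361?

2

The order of 188 must divide φ(361) = φ(19^2) = 19·(19−1) = 342 = 2 · 3^2 · 19.
Divisors of 342: 1, 2, 3, 6, 9, 18, 19, 38, 57, 114, 171, 342.
Test each divisor d:
188^1 ≡ 188 (mod 361)
188^2 ≡ 327 (mod 361)
188^3 ≡ 106 (mod 361)
188^6 ≡ 45 (mod 361)
188^9 ≡ 77 (mod 361)
188^18 ≡ 153 (mod 361)
188^19 ≡ 245 (mod 361)
188^38 ≡ 99 (mod 361)
188^57 ≡ 68 (mod 361)
188^114 ≡ 292 (mod 361)
188^171 ≡ 1 (mod 361) ✓
Thus |⟨188⟩| = ord(188) = 171.
Index = |(Z/361Z)^×| / |⟨188⟩| = 342 / 171 = 2.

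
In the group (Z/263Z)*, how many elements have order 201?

φ(263) = 263 − 1 = 262 = 2 · 131.
Since (Z/263Z)^× is cyclic of order 262, the number of elements of order d is φ(d) when d | 262 and 0 otherwise.
Since 201 ∤ 262, the count is 0.

0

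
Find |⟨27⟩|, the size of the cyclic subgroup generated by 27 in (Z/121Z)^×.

5

ord(27) | φ(121) = φ(11^2) = 11·(11−1) = 110 = 2 · 5 · 11.
Divisors of 110: 1, 2, 5, 10, 11, 22, 55, 110.
Evaluate successive powers at the divisors of 110:
27^1 ≡ 27 (mod 121)
27^2 ≡ 3 (mod 121)
27^5 ≡ 1 (mod 121) ✓
Hence ord(27) = 5.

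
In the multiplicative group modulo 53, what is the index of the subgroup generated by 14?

Since 14 ∈ (Z/53Z)^×, its order divides φ(53) = 53 − 1 = 52 = 2^2 · 13.
Divisors of 52: 1, 2, 4, 13, 26, 52.
Test each divisor d:
14^1 ≡ 14 (mod 53)
14^2 ≡ 37 (mod 53)
14^4 ≡ 44 (mod 53)
14^13 ≡ 23 (mod 53)
14^26 ≡ 52 (mod 53)
14^52 ≡ 1 (mod 53) ✓
Thus |⟨14⟩| = ord(14) = 52.
The index is φ(53) / ord(14) = 52 / 52 = 1.

1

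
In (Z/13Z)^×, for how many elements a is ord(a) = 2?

φ(13) = 13 − 1 = 12 = 2^2 · 3.
Since (Z/13Z)^× is cyclic of order 12, the number of elements of order d is φ(d) when d | 12 and 0 otherwise.
2 | 12, and φ(2) = 2 − 1 = 1.

1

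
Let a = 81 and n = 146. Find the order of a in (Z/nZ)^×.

By Lagrange's theorem, ord_146(81) divides φ(146) = φ(2)·φ(73) = 1·72 = 72 = 2^3 · 3^2.
Divisors of 72: 1, 2, 3, 4, 6, 8, 9, 12, 18, 24, 36, 72.
Test each divisor d:
81^1 ≡ 81 (mod 146)
81^2 ≡ 137 (mod 146)
81^3 ≡ 1 (mod 146) ✓
Hence ord(81) = 3.

3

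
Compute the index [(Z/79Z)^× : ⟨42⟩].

By Lagrange's theorem, ord_79(42) divides φ(79) = 79 − 1 = 78 = 2 · 3 · 13.
Divisors of 78: 1, 2, 3, 6, 13, 26, 39, 78.
Compute 42^d (mod 79) for the divisors d until we hit 1:
42^1 ≡ 42
42^2 ≡ 26
42^3 ≡ 65
42^6 ≡ 38
42^13 ≡ 55
42^26 ≡ 23
42^39 ≡ 1
The order of 42 is 39, so the subgroup it generates has 39 elements.
[(Z/79Z)^× : ⟨42⟩] = 78/39 = 2.

2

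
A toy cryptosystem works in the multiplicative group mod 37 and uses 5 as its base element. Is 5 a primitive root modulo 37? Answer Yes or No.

φ(37) = 37 − 1 = 36 = 2^2 · 3^2.
An element g generates (Z/37Z)^× iff g^(36/q) ≢ 1 (mod 37) for each prime q ∈ {2, 3}.
5^18 ≡ 36 (mod 37)  [q = 2: ≢ 1 ✓]
5^12 ≡ 10 (mod 37)  [q = 3: ≢ 1 ✓]
None equal 1, so ord_37(5) = 36: 5 is a primitive root.

Yes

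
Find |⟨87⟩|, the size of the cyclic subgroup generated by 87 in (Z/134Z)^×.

66

The order of 87 must divide φ(134) = φ(2)·φ(67) = 1·66 = 66 = 2 · 3 · 11.
Divisors of 66: 1, 2, 3, 6, 11, 22, 33, 66.
Evaluate successive powers at the divisors of 66:
87^1 ≡ 87 (mod 134)
87^2 ≡ 65 (mod 134)
87^3 ≡ 27 (mod 134)
87^6 ≡ 59 (mod 134)
87^11 ≡ 97 (mod 134)
87^22 ≡ 29 (mod 134)
87^33 ≡ 133 (mod 134)
87^66 ≡ 1 (mod 134) ✓
Therefore the multiplicative order of 87 modulo 134 is 66.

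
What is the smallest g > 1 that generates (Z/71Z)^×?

7

φ(71) = 71 − 1 = 70 = 2 · 5 · 7.
g is a primitive root iff g^(70/q) ≢ 1 (mod 71) for each prime q ∈ {2, 5, 7}.
g = 2: 2^35 ≡ 1 — hits 1, so not a primitive root.
g = 3: 3^35 ≡ 1 — hits 1, so not a primitive root.
g = 4: 4^35 ≡ 1 — hits 1, so not a primitive root.
g = 5: 5^35 ≡ 1 — hits 1, so not a primitive root.
g = 6: 6^35 ≡ 1 — hits 1, so not a primitive root.
g = 7: 7^35 ≡ 70; 7^14 ≡ 54; 7^10 ≡ 45 — none is 1, so 7 is a primitive root.
Hence the least primitive root of 71 is 7.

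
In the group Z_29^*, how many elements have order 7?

φ(29) = 29 − 1 = 28 = 2^2 · 7.
(Z/29Z)^× is cyclic (|G| = 28); a cyclic group of order m has exactly φ(d) elements of each order d | m, and none otherwise.
7 | 28, and φ(7) = 7 − 1 = 6.

6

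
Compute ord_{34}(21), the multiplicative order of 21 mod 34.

ord(21) | φ(34) = φ(2)·φ(17) = 1·16 = 16 = 2^4.
Divisors of 16: 1, 2, 4, 8, 16.
Check 21^d mod 34 for each divisor in increasing order:
21^1 ≡ 21
21^2 ≡ 33
21^4 ≡ 1
Therefore the multiplicative order of 21 modulo 34 is 4.

4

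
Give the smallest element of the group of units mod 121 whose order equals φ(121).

2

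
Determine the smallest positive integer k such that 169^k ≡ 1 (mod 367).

183

Since 169 ∈ (Z/367Z)^×, its order divides φ(367) = 367 − 1 = 366 = 2 · 3 · 61.
Divisors of 366: 1, 2, 3, 6, 61, 122, 183, 366.
Evaluate successive powers at the divisors of 366:
169^1 ≡ 169
169^2 ≡ 302
169^3 ≡ 25
169^6 ≡ 258
169^61 ≡ 283
169^122 ≡ 83
169^183 ≡ 1
Hence ord(169) = 183.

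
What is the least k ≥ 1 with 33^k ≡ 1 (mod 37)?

9

ord(33) | φ(37) = 37 − 1 = 36 = 2^2 · 3^2.
Divisors of 36: 1, 2, 3, 4, 6, 9, 12, 18, 36.
Check 33^d mod 37 for each divisor in increasing order:
33^1 ≡ 33
33^2 ≡ 16
33^3 ≡ 10
33^4 ≡ 34
33^6 ≡ 26
33^9 ≡ 1
Hence ord(33) = 9.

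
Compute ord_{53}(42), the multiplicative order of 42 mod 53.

13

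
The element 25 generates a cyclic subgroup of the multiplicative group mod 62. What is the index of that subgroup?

10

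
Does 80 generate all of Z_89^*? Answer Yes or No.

No

φ(89) = 89 − 1 = 88 = 2^3 · 11.
Test 80^(88/q) mod 89 for each prime factor q of 88:
80^44 ≡ 1 (mod 89)  [q = 2: ≡ 1 ✗]
80^8 ≡ 2 (mod 89)  [q = 11: ≢ 1 ✓]
80^44 ≡ 1 shows ord(80) | 44, strictly less than φ(89); not a primitive root.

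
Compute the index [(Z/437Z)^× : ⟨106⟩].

ord(106) | φ(437) = φ(19·23) = (19−1)·(23−1) = 18·22 = 396 = 2^2 · 3^2 · 11.
Divisors of 396: 1, 2, 3, 4, 6, 9, 11, 12, 18, 22, 33, 36, 44, 66, 99, 132, 198, 396.
Check 106^d mod 437 for each divisor in increasing order:
106^1 ≡ 106
106^2 ≡ 311
106^3 ≡ 191
106^4 ≡ 144
106^6 ≡ 210
106^9 ≡ 343
106^11 ≡ 45
106^12 ≡ 400
106^18 ≡ 96
106^22 ≡ 277
106^33 ≡ 229
106^36 ≡ 39
106^44 ≡ 254
106^66 ≡ 1
The order of 106 is 66, so the subgroup it generates has 66 elements.
[(Z/437Z)^× : ⟨106⟩] = 396/66 = 6.

6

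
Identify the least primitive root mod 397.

5

φ(397) = 397 − 1 = 396 = 2^2 · 3^2 · 11.
g is a primitive root iff g^(396/q) ≢ 1 (mod 397) for each prime q ∈ {2, 3, 11}.
g = 2: 2^198 ≡ 396; 2^132 ≡ 1 — hits 1, so not a primitive root.
g = 3: 3^198 ≡ 1 — hits 1, so not a primitive root.
g = 4: 4^198 ≡ 1 — hits 1, so not a primitive root.
g = 5: 5^198 ≡ 396; 5^132 ≡ 362; 5^36 ≡ 290 — none is 1, so 5 is a primitive root.
The smallest primitive root modulo 397 is 5.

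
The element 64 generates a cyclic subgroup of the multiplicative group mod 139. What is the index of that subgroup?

6

ord(64) | φ(139) = 139 − 1 = 138 = 2 · 3 · 23.
Divisors of 138: 1, 2, 3, 6, 23, 46, 69, 138.
Test each divisor d:
64^1 ≡ 64 (mod 139)
64^2 ≡ 65 (mod 139)
64^3 ≡ 129 (mod 139)
64^6 ≡ 100 (mod 139)
64^23 ≡ 1 (mod 139) ✓
So ord_139(64) = 23, hence |⟨64⟩| = 23.
Index = |(Z/139Z)^×| / |⟨64⟩| = 138 / 23 = 6.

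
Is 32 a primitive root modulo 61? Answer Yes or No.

φ(61) = 61 − 1 = 60 = 2^2 · 3 · 5.
An element g generates (Z/61Z)^× iff g^(60/q) ≢ 1 (mod 61) for each prime q ∈ {2, 3, 5}.
32^30 ≡ 60 (mod 61)  [q = 2: ≢ 1 ✓]
32^20 ≡ 13 (mod 61)  [q = 3: ≢ 1 ✓]
32^12 ≡ 1 (mod 61)  [q = 5: ≡ 1 ✗]
The check at q = 5 fails, so 32 generates a proper subgroup.

No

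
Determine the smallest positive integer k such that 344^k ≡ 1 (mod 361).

342

By Lagrange's theorem, ord_361(344) divides φ(361) = φ(19^2) = 19·(19−1) = 342 = 2 · 3^2 · 19.
Divisors of 342: 1, 2, 3, 6, 9, 18, 19, 38, 57, 114, 171, 342.
Evaluate successive powers at the divisors of 342:
344^1 ≡ 344 (mod 361)
344^2 ≡ 289 (mod 361)
344^3 ≡ 141 (mod 361)
344^6 ≡ 26 (mod 361)
344^9 ≡ 56 (mod 361)
344^18 ≡ 248 (mod 361)
344^19 ≡ 116 (mod 361)
344^38 ≡ 99 (mod 361)
344^57 ≡ 293 (mod 361)
344^114 ≡ 292 (mod 361)
344^171 ≡ 360 (mod 361)
344^342 ≡ 1 (mod 361) ✓
Hence ord(344) = 342.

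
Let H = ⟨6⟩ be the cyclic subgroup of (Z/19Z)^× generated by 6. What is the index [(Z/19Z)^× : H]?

By Lagrange's theorem, ord_19(6) divides φ(19) = 19 − 1 = 18 = 2 · 3^2.
Divisors of 18: 1, 2, 3, 6, 9, 18.
Test each divisor d:
6^1 ≡ 6 (mod 19)
6^2 ≡ 17 (mod 19)
6^3 ≡ 7 (mod 19)
6^6 ≡ 11 (mod 19)
6^9 ≡ 1 (mod 19) ✓
Thus |⟨6⟩| = ord(6) = 9.
Index = |(Z/19Z)^×| / |⟨6⟩| = 18 / 9 = 2.

2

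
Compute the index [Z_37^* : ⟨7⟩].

Since 7 ∈ (Z/37Z)^×, its order divides φ(37) = 37 − 1 = 36 = 2^2 · 3^2.
Divisors of 36: 1, 2, 3, 4, 6, 9, 12, 18, 36.
Check 7^d mod 37 for each divisor in increasing order:
7^1 ≡ 7 (mod 37)
7^2 ≡ 12 (mod 37)
7^3 ≡ 10 (mod 37)
7^4 ≡ 33 (mod 37)
7^6 ≡ 26 (mod 37)
7^9 ≡ 1 (mod 37) ✓
So ord_37(7) = 9, hence |⟨7⟩| = 9.
The index is φ(37) / ord(7) = 36 / 9 = 4.

4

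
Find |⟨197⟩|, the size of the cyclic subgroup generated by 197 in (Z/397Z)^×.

By Lagrange's theorem, ord_397(197) divides φ(397) = 397 − 1 = 396 = 2^2 · 3^2 · 11.
Divisors of 396: 1, 2, 3, 4, 6, 9, 11, 12, 18, 22, 33, 36, 44, 66, 99, 132, 198, 396.
Test each divisor d:
197^1 ≡ 197
197^2 ≡ 300
197^3 ≡ 344
197^4 ≡ 278
197^6 ≡ 30
197^9 ≡ 395
197^11 ≡ 194
197^12 ≡ 106
197^18 ≡ 4
197^22 ≡ 318
197^33 ≡ 157
197^36 ≡ 16
197^44 ≡ 286
197^66 ≡ 35
197^99 ≡ 334
197^132 ≡ 34
197^198 ≡ 396
197^396 ≡ 1
Hence ord(197) = 396.

396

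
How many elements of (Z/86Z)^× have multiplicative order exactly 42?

12

φ(86) = φ(2)·φ(43) = 1·42 = 42 = 2 · 3 · 7.
Since (Z/86Z)^× is cyclic of order 42, the number of elements of order d is φ(d) when d | 42 and 0 otherwise.
42 = 2 · 3 · 7 divides 42, and φ(42) = 12.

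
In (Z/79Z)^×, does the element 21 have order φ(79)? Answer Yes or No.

φ(79) = 79 − 1 = 78 = 2 · 3 · 13.
It suffices to check that the order of 21 is not a proper divisor of 78: compute 21^(78/q) for q ∈ {2, 3, 13}.
21^39 ≡ 1 (mod 79)  [q = 2: ≡ 1 ✗]
21^26 ≡ 1 (mod 79)  [q = 3: ≡ 1 ✗]
21^6 ≡ 8 (mod 79)  [q = 13: ≢ 1 ✓]
The check at q = 2 fails, so 21 generates a proper subgroup.

No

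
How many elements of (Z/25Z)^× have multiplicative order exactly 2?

φ(25) = φ(5^2) = 5·(5−1) = 20 = 2^2 · 5.
(Z/25Z)^× is cyclic (|G| = 20); a cyclic group of order m has exactly φ(d) elements of each order d | m, and none otherwise.
2 | 20, and φ(2) = 2 − 1 = 1.

1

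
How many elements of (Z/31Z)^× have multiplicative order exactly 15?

φ(31) = 31 − 1 = 30 = 2 · 3 · 5.
In a cyclic group of order 30, there are φ(d) elements of order d for each divisor d of 30, and zero for non-divisors.
15 = 3 · 5 divides 30, and φ(15) = 8.

8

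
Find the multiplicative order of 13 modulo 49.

ord(13) | φ(49) = φ(7^2) = 7·(7−1) = 42 = 2 · 3 · 7.
Divisors of 42: 1, 2, 3, 6, 7, 14, 21, 42.
Check 13^d mod 49 for each divisor in increasing order:
13^1 ≡ 13
13^2 ≡ 22
13^3 ≡ 41
13^6 ≡ 15
13^7 ≡ 48
13^14 ≡ 1
Therefore the multiplicative order of 13 modulo 49 is 14.

14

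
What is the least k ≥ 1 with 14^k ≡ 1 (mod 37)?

12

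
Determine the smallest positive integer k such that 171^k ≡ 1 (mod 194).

96

Since 171 ∈ (Z/194Z)^×, its order divides φ(194) = φ(2)·φ(97) = 1·96 = 96 = 2^5 · 3.
Divisors of 96: 1, 2, 3, 4, 6, 8, 12, 16, 24, 32, 48, 96.
Test each divisor d:
171^1 ≡ 171
171^2 ≡ 141
171^3 ≡ 55
171^4 ≡ 93
171^6 ≡ 115
171^8 ≡ 113
171^12 ≡ 33
171^16 ≡ 159
171^24 ≡ 119
171^32 ≡ 61
171^48 ≡ 193
171^96 ≡ 1
The smallest such exponent is 96, so the order of 171 is 96.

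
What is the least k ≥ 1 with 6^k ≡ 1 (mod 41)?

40

By Lagrange's theorem, ord_41(6) divides φ(41) = 41 − 1 = 40 = 2^3 · 5.
Divisors of 40: 1, 2, 4, 5, 8, 10, 20, 40.
Check 6^d mod 41 for each divisor in increasing order:
6^1 ≡ 6 (mod 41)
6^2 ≡ 36 (mod 41)
6^4 ≡ 25 (mod 41)
6^5 ≡ 27 (mod 41)
6^8 ≡ 10 (mod 41)
6^10 ≡ 32 (mod 41)
6^20 ≡ 40 (mod 41)
6^40 ≡ 1 (mod 41) ✓
Therefore the multiplicative order of 6 modulo 41 is 40.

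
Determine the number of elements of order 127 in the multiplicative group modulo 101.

0

φ(101) = 101 − 1 = 100 = 2^2 · 5^2.
(Z/101Z)^× is cyclic (|G| = 100); a cyclic group of order m has exactly φ(d) elements of each order d | m, and none otherwise.
Here 100 is not a multiple of 127, so there are no elements of order 127.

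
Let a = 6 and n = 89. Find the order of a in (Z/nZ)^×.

88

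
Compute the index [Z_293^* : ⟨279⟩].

4

By Lagrange's theorem, ord_293(279) divides φ(293) = 293 − 1 = 292 = 2^2 · 73.
Divisors of 292: 1, 2, 4, 73, 146, 292.
Check 279^d mod 293 for each divisor in increasing order:
279^1 ≡ 279
279^2 ≡ 196
279^4 ≡ 33
279^73 ≡ 1
The order of 279 is 73, so the subgroup it generates has 73 elements.
Index = |(Z/293Z)^×| / |⟨279⟩| = 292 / 73 = 4.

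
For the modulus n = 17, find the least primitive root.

3

φ(17) = 17 − 1 = 16 = 2^4.
g is a primitive root iff g^(16/q) ≢ 1 (mod 17) for each prime q ∈ {2}.
g = 2: 2^8 ≡ 1 — hits 1, so not a primitive root.
g = 3: 3^8 ≡ 16 — none is 1, so 3 is a primitive root.
The smallest primitive root modulo 17 is 3.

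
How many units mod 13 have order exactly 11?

0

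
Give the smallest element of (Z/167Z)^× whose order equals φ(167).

5

φ(167) = 167 − 1 = 166 = 2 · 83.
g is a primitive root iff g^(166/q) ≢ 1 (mod 167) for each prime q ∈ {2, 83}.
g = 2: 2^83 ≡ 1 — hits 1, so not a primitive root.
g = 3: 3^83 ≡ 1 — hits 1, so not a primitive root.
g = 4: 4^83 ≡ 1 — hits 1, so not a primitive root.
g = 5: 5^83 ≡ 166; 5^2 ≡ 25 — none is 1, so 5 is a primitive root.
The smallest primitive root modulo 167 is 5.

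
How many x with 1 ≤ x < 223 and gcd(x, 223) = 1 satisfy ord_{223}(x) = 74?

36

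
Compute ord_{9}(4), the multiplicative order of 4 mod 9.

ord(4) | φ(9) = φ(3^2) = 3·(3−1) = 6 = 2 · 3.
Divisors of 6: 1, 2, 3, 6.
Evaluate successive powers at the divisors of 6:
4^1 ≡ 4 (mod 9)
4^2 ≡ 7 (mod 9)
4^3 ≡ 1 (mod 9) ✓
Hence ord(4) = 3.

3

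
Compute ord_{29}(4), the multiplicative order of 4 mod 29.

ord(4) | φ(29) = 29 − 1 = 28 = 2^2 · 7.
Divisors of 28: 1, 2, 4, 7, 14, 28.
Evaluate successive powers at the divisors of 28:
4^1 ≡ 4 (mod 29)
4^2 ≡ 16 (mod 29)
4^4 ≡ 24 (mod 29)
4^7 ≡ 28 (mod 29)
4^14 ≡ 1 (mod 29) ✓
So ord_29(4) = 14.

14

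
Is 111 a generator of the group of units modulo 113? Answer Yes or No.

No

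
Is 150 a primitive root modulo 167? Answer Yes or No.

φ(167) = 167 − 1 = 166 = 2 · 83.
An element g generates (Z/167Z)^× iff g^(166/q) ≢ 1 (mod 167) for each prime q ∈ {2, 83}.
150^83 ≡ 1 (mod 167)  [q = 2: ≡ 1 ✗]
150^2 ≡ 122 (mod 167)  [q = 83: ≢ 1 ✓]
The check at q = 2 fails, so 150 generates a proper subgroup.

No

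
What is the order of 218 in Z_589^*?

ord(218) | φ(589) = φ(19·31) = (19−1)·(31−1) = 18·30 = 540 = 2^2 · 3^3 · 5.
Divisors of 540: 1, 2, 3, 4, 5, 6, 9, 10, 12, 15, 18, 20, 27, 30, 36, 45, 54, 60, 90, 108, 135, 180, 270, 540.
Test each divisor d:
218^1 ≡ 218 (mod 589)
218^2 ≡ 404 (mod 589)
218^3 ≡ 311 (mod 589)
218^4 ≡ 63 (mod 589)
218^5 ≡ 187 (mod 589)
218^6 ≡ 125 (mod 589)
218^9 ≡ 1 (mod 589) ✓
Hence ord(218) = 9.

9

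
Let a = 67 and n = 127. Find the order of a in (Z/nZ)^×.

126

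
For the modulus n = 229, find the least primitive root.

φ(229) = 229 − 1 = 228 = 2^2 · 3 · 19.
g is a primitive root iff g^(228/q) ≢ 1 (mod 229) for each prime q ∈ {2, 3, 19}.
g = 2: 2^114 ≡ 228; 2^76 ≡ 1 — hits 1, so not a primitive root.
g = 3: 3^114 ≡ 1 — hits 1, so not a primitive root.
g = 4: 4^114 ≡ 1 — hits 1, so not a primitive root.
g = 5: 5^114 ≡ 1 — hits 1, so not a primitive root.
g = 6: 6^114 ≡ 228; 6^76 ≡ 134; 6^12 ≡ 165 — none is 1, so 6 is a primitive root.
So 6 is the smallest generator of (Z/229Z)^×.

6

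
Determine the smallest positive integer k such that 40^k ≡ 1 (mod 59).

58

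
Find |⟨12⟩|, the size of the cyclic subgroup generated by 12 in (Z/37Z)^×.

9

The order of 12 must divide φ(37) = 37 − 1 = 36 = 2^2 · 3^2.
Divisors of 36: 1, 2, 3, 4, 6, 9, 12, 18, 36.
Test each divisor d:
12^1 ≡ 12 (mod 37)
12^2 ≡ 33 (mod 37)
12^3 ≡ 26 (mod 37)
12^4 ≡ 16 (mod 37)
12^6 ≡ 10 (mod 37)
12^9 ≡ 1 (mod 37) ✓
Therefore the multiplicative order of 12 modulo 37 is 9.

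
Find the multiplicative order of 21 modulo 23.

22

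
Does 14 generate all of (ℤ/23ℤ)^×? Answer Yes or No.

φ(23) = 23 − 1 = 22 = 2 · 11.
Test 14^(22/q) mod 23 for each prime factor q of 22:
14^11 ≡ 22 (mod 23)  [q = 2: ≢ 1 ✓]
14^2 ≡ 12 (mod 23)  [q = 11: ≢ 1 ✓]
Every test exponent gives a nontrivial residue, hence 14 generates the full group.

Yes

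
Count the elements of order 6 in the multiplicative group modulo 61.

φ(61) = 61 − 1 = 60 = 2^2 · 3 · 5.
(Z/61Z)^× is cyclic (|G| = 60); a cyclic group of order m has exactly φ(d) elements of each order d | m, and none otherwise.
6 = 2 · 3 divides 60, and φ(6) = 2.

2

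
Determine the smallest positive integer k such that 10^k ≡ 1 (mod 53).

13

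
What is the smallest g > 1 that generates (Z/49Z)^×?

φ(49) = φ(7^2) = 7·(7−1) = 42 = 2 · 3 · 7.
Test candidates g = 2, 3, … against the prime factors q ∈ {2, 3, 7} of φ(49): g is a generator iff g^(42/q) ≢ 1 for every such q.
g = 2: 2^21 ≡ 1 — hits 1, so not a primitive root.
g = 3: 3^21 ≡ 48; 3^14 ≡ 30; 3^6 ≡ 43 — none is 1, so 3 is a primitive root.
Hence the least primitive root of 49 is 3.

3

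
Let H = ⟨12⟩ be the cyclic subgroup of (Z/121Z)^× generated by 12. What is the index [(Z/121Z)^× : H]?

10

The order of 12 must divide φ(121) = φ(11^2) = 11·(11−1) = 110 = 2 · 5 · 11.
Divisors of 110: 1, 2, 5, 10, 11, 22, 55, 110.
Compute 12^d (mod 121) for the divisors d until we hit 1:
12^1 ≡ 12
12^2 ≡ 23
12^5 ≡ 56
12^10 ≡ 111
12^11 ≡ 1
Thus |⟨12⟩| = ord(12) = 11.
Index = |(Z/121Z)^×| / |⟨12⟩| = 110 / 11 = 10.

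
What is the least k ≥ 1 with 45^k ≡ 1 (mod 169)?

156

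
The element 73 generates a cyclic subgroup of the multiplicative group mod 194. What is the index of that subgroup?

4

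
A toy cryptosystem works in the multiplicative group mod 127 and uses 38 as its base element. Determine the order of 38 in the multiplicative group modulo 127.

21

The order of 38 must divide φ(127) = 127 − 1 = 126 = 2 · 3^2 · 7.
Divisors of 126: 1, 2, 3, 6, 7, 9, 14, 18, 21, 42, 63, 126.
Test each divisor d:
38^1 ≡ 38 (mod 127)
38^2 ≡ 47 (mod 127)
38^3 ≡ 8 (mod 127)
38^6 ≡ 64 (mod 127)
38^7 ≡ 19 (mod 127)
38^9 ≡ 4 (mod 127)
38^14 ≡ 107 (mod 127)
38^18 ≡ 16 (mod 127)
38^21 ≡ 1 (mod 127) ✓
So ord_127(38) = 21.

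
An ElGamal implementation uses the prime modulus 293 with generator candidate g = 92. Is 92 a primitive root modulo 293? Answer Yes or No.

Yes

φ(293) = 293 − 1 = 292 = 2^2 · 73.
92 is a primitive root mod 293 iff 92^(φ(293)/q) ≢ 1 for every prime q | φ(293), i.e. q ∈ {2, 73}.
92^146 ≡ 292 (mod 293)  [q = 2: ≢ 1 ✓]
92^4 ≡ 210 (mod 293)  [q = 73: ≢ 1 ✓]
All checks pass, so 92 has order 292 and is a primitive root modulo 293.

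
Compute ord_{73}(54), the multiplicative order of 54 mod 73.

36

The order of 54 must divide φ(73) = 73 − 1 = 72 = 2^3 · 3^2.
Divisors of 72: 1, 2, 3, 4, 6, 8, 9, 12, 18, 24, 36, 72.
Check 54^d mod 73 for each divisor in increasing order:
54^1 ≡ 54
54^2 ≡ 69
54^3 ≡ 3
54^4 ≡ 16
54^6 ≡ 9
54^8 ≡ 37
54^9 ≡ 27
54^12 ≡ 8
54^18 ≡ 72
54^24 ≡ 64
54^36 ≡ 1
The smallest such exponent is 36, so the order of 54 is 36.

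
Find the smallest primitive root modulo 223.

φ(223) = 223 − 1 = 222 = 2 · 3 · 37.
g is a primitive root iff g^(222/q) ≢ 1 (mod 223) for each prime q ∈ {2, 3, 37}.
g = 2: 2^111 ≡ 1 — hits 1, so not a primitive root.
g = 3: 3^111 ≡ 222; 3^74 ≡ 183; 3^6 ≡ 60 — none is 1, so 3 is a primitive root.
Hence the least primitive root of 223 is 3.

3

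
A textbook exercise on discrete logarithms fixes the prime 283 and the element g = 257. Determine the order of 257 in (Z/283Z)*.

ord(257) | φ(283) = 283 − 1 = 282 = 2 · 3 · 47.
Divisors of 282: 1, 2, 3, 6, 47, 94, 141, 282.
Evaluate successive powers at the divisors of 282:
257^1 ≡ 257
257^2 ≡ 110
257^3 ≡ 253
257^6 ≡ 51
257^47 ≡ 238
257^94 ≡ 44
257^141 ≡ 1
Hence ord(257) = 141.

141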